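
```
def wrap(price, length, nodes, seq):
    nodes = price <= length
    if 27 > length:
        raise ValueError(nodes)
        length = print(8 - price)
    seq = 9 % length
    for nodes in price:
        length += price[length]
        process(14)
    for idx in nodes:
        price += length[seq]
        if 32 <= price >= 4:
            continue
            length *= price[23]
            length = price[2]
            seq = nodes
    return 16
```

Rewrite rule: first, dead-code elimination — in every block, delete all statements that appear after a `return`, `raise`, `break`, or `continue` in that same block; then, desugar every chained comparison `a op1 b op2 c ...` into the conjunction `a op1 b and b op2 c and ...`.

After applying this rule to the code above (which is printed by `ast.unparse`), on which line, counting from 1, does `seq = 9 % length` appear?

5

Transformed code:
def wrap(price, length, nodes, seq):
    nodes = price <= length
    if 27 > length:
        raise ValueError(nodes)
    seq = 9 % length
    for nodes in price:
        length += price[length]
        process(14)
    for idx in nodes:
        price += length[seq]
        if 32 <= price and price >= 4:
            continue
    return 16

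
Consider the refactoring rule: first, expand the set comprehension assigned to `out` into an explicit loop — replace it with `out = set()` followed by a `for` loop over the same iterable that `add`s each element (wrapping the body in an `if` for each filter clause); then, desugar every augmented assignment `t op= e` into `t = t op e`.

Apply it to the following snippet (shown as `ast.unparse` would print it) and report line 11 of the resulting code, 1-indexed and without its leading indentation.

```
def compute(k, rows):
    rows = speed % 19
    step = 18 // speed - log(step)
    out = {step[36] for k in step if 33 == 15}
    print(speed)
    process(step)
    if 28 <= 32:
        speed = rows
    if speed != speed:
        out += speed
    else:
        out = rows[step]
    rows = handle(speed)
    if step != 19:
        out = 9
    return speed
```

Transformed code:
def compute(k, rows):
    rows = speed % 19
    step = 18 // speed - log(step)
    out = set()
    for k in step:
        if 33 == 15:
            out.add(step[36])
    print(speed)
    process(step)
    if 28 <= 32:
        speed = rows
    if speed != speed:
        out = out + speed
    else:
        out = rows[step]
    rows = handle(speed)
    if step != 19:
        out = 9
    return speed

speed = rows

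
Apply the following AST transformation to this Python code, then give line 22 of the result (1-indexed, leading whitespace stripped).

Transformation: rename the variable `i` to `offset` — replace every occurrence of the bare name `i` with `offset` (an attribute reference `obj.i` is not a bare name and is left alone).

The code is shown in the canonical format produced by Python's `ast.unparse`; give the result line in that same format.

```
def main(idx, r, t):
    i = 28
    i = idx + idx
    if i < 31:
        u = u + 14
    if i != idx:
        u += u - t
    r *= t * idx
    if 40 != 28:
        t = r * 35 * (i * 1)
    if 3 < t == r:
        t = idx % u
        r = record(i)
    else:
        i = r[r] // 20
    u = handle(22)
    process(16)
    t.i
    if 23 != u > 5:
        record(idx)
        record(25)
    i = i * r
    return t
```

offset = offset * r

Transformed code:
def main(idx, r, t):
    offset = 28
    offset = idx + idx
    if offset < 31:
        u = u + 14
    if offset != idx:
        u += u - t
    r *= t * idx
    if 40 != 28:
        t = r * 35 * (offset * 1)
    if 3 < t == r:
        t = idx % u
        r = record(offset)
    else:
        offset = r[r] // 20
    u = handle(22)
    process(16)
    t.i
    if 23 != u > 5:
        record(idx)
        record(25)
    offset = offset * r
    return t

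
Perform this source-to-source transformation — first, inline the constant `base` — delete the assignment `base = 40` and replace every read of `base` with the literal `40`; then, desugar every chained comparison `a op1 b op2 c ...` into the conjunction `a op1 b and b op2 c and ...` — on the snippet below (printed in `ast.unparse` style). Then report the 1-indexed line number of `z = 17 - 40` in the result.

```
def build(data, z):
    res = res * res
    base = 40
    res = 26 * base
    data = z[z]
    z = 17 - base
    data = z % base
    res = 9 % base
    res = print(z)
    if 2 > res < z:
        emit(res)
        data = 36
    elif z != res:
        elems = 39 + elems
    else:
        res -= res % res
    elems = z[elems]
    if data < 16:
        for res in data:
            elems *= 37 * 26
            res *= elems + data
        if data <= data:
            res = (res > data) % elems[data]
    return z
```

5

Transformed code:
def build(data, z):
    res = res * res
    res = 26 * 40
    data = z[z]
    z = 17 - 40
    data = z % 40
    res = 9 % 40
    res = print(z)
    if 2 > res and res < z:
        emit(res)
        data = 36
    elif z != res:
        elems = 39 + elems
    else:
        res -= res % res
    elems = z[elems]
    if data < 16:
        for res in data:
            elems *= 37 * 26
            res *= elems + data
        if data <= data:
            res = (res > data) % elems[data]
    return z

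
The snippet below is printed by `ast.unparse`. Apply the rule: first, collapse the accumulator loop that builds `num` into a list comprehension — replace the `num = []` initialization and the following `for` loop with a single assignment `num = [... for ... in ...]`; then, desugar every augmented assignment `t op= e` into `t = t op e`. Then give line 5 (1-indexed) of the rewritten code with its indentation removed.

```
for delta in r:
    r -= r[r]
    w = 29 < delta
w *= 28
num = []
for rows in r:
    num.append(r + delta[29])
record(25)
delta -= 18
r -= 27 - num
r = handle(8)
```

num = [r + delta[29] for rows in r]

Transformed code:
for delta in r:
    r = r - r[r]
    w = 29 < delta
w = w * 28
num = [r + delta[29] for rows in r]
record(25)
delta = delta - 18
r = r - (27 - num)
r = handle(8)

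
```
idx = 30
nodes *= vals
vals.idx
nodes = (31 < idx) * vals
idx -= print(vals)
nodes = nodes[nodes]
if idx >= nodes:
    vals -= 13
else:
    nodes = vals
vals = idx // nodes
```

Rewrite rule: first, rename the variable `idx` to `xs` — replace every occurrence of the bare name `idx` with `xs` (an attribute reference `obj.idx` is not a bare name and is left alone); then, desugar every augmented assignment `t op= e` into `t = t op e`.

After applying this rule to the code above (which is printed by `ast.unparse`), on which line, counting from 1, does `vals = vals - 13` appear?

8

Transformed code:
xs = 30
nodes = nodes * vals
vals.idx
nodes = (31 < xs) * vals
xs = xs - print(vals)
nodes = nodes[nodes]
if xs >= nodes:
    vals = vals - 13
else:
    nodes = vals
vals = xs // nodes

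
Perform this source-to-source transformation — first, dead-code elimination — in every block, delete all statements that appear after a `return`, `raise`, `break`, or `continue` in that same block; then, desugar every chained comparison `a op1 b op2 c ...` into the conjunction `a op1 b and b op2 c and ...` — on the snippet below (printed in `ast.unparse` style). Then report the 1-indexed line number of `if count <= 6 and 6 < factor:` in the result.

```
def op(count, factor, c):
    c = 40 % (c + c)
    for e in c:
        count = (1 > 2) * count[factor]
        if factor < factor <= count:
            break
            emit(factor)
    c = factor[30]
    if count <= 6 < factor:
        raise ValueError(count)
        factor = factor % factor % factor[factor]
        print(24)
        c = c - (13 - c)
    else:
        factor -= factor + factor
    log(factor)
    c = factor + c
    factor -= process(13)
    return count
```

8

Transformed code:
def op(count, factor, c):
    c = 40 % (c + c)
    for e in c:
        count = (1 > 2) * count[factor]
        if factor < factor and factor <= count:
            break
    c = factor[30]
    if count <= 6 and 6 < factor:
        raise ValueError(count)
    else:
        factor -= factor + factor
    log(factor)
    c = factor + c
    factor -= process(13)
    return count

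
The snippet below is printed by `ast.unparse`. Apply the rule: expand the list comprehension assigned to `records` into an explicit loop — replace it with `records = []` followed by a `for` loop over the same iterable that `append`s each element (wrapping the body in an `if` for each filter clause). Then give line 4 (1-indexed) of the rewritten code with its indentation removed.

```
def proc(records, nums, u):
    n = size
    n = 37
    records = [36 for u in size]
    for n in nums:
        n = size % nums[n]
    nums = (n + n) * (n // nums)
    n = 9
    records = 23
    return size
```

Transformed code:
def proc(records, nums, u):
    n = size
    n = 37
    records = []
    for u in size:
        records.append(36)
    for n in nums:
        n = size % nums[n]
    nums = (n + n) * (n // nums)
    n = 9
    records = 23
    return size

records = []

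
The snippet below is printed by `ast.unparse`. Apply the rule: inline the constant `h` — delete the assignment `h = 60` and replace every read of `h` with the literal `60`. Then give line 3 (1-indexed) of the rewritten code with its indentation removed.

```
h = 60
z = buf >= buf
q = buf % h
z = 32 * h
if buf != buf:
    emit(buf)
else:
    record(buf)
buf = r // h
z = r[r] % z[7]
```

z = 32 * 60

Transformed code:
z = buf >= buf
q = buf % 60
z = 32 * 60
if buf != buf:
    emit(buf)
else:
    record(buf)
buf = r // 60
z = r[r] % z[7]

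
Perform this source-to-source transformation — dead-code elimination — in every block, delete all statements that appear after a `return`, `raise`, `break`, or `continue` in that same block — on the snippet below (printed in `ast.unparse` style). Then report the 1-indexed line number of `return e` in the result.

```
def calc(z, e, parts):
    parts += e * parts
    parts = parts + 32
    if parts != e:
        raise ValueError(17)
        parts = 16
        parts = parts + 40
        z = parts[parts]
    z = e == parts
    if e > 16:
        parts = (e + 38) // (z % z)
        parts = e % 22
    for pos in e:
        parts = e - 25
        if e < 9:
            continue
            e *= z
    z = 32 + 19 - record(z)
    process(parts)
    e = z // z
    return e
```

17

Transformed code:
def calc(z, e, parts):
    parts += e * parts
    parts = parts + 32
    if parts != e:
        raise ValueError(17)
    z = e == parts
    if e > 16:
        parts = (e + 38) // (z % z)
        parts = e % 22
    for pos in e:
        parts = e - 25
        if e < 9:
            continue
    z = 32 + 19 - record(z)
    process(parts)
    e = z // z
    return e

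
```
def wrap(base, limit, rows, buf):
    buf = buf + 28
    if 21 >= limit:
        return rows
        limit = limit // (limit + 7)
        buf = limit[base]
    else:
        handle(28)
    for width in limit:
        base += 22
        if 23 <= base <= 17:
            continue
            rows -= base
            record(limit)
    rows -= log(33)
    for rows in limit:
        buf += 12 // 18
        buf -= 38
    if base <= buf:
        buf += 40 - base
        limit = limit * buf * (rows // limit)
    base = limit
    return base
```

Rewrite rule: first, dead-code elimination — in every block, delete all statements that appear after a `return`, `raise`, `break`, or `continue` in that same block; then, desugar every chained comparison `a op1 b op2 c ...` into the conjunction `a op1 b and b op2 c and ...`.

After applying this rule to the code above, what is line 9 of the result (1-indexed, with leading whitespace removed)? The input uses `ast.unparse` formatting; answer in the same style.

if 23 <= base and base <= 17:

Transformed code:
def wrap(base, limit, rows, buf):
    buf = buf + 28
    if 21 >= limit:
        return rows
    else:
        handle(28)
    for width in limit:
        base += 22
        if 23 <= base and base <= 17:
            continue
    rows -= log(33)
    for rows in limit:
        buf += 12 // 18
        buf -= 38
    if base <= buf:
        buf += 40 - base
        limit = limit * buf * (rows // limit)
    base = limit
    return base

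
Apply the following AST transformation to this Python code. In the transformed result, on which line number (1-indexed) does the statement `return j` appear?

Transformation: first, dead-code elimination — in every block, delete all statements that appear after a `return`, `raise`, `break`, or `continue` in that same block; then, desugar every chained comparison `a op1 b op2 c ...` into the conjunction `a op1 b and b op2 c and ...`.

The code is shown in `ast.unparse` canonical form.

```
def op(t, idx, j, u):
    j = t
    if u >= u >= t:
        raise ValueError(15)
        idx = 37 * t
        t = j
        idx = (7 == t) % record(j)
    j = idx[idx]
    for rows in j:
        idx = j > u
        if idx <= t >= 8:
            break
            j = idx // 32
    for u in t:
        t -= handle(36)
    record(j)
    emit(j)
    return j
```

Transformed code:
def op(t, idx, j, u):
    j = t
    if u >= u and u >= t:
        raise ValueError(15)
    j = idx[idx]
    for rows in j:
        idx = j > u
        if idx <= t and t >= 8:
            break
    for u in t:
        t -= handle(36)
    record(j)
    emit(j)
    return j

14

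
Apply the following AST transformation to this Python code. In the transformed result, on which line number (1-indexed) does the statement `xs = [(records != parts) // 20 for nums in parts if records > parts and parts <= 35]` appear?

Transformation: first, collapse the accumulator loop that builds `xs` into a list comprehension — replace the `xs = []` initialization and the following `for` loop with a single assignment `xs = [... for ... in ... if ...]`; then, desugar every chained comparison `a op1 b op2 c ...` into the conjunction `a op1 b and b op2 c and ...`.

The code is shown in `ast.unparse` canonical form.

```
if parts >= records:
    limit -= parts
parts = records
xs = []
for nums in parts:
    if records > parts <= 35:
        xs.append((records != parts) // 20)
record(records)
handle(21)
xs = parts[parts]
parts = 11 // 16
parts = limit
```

4

Transformed code:
if parts >= records:
    limit -= parts
parts = records
xs = [(records != parts) // 20 for nums in parts if records > parts and parts <= 35]
record(records)
handle(21)
xs = parts[parts]
parts = 11 // 16
parts = limit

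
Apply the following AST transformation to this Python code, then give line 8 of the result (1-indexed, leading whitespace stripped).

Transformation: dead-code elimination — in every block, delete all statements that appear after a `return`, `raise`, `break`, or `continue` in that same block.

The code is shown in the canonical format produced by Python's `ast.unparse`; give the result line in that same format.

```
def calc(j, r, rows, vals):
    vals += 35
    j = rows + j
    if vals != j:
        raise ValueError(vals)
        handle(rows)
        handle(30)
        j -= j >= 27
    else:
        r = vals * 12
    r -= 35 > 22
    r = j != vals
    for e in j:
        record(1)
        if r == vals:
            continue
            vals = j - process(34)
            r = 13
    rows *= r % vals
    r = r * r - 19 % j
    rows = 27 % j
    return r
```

Transformed code:
def calc(j, r, rows, vals):
    vals += 35
    j = rows + j
    if vals != j:
        raise ValueError(vals)
    else:
        r = vals * 12
    r -= 35 > 22
    r = j != vals
    for e in j:
        record(1)
        if r == vals:
            continue
    rows *= r % vals
    r = r * r - 19 % j
    rows = 27 % j
    return r

r -= 35 > 22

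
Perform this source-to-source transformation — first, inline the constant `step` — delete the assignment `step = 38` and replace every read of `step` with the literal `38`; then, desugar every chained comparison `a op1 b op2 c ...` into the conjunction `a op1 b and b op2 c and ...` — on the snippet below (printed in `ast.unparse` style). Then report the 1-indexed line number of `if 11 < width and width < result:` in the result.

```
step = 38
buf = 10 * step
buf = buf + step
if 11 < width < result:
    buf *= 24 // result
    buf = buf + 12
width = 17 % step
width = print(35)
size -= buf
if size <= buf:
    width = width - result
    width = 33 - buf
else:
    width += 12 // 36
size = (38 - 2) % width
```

Transformed code:
buf = 10 * 38
buf = buf + 38
if 11 < width and width < result:
    buf *= 24 // result
    buf = buf + 12
width = 17 % 38
width = print(35)
size -= buf
if size <= buf:
    width = width - result
    width = 33 - buf
else:
    width += 12 // 36
size = (38 - 2) % width

3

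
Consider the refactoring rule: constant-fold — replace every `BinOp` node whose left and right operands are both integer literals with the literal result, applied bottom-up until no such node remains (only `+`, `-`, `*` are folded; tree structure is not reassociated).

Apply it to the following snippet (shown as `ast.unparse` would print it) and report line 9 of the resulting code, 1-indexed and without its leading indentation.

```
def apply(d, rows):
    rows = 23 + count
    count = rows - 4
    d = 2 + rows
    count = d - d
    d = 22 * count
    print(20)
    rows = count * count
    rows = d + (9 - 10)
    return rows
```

rows = d + -1

Transformed code:
def apply(d, rows):
    rows = 23 + count
    count = rows - 4
    d = 2 + rows
    count = d - d
    d = 22 * count
    print(20)
    rows = count * count
    rows = d + -1
    return rows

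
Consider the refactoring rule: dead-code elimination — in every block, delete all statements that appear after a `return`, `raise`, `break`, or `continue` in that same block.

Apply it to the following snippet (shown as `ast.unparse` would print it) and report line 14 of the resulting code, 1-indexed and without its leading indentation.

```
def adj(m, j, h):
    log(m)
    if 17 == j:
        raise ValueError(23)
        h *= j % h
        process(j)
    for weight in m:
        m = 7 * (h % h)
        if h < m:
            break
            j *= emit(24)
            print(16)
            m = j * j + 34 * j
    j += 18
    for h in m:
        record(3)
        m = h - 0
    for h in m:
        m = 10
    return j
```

m = 10

Transformed code:
def adj(m, j, h):
    log(m)
    if 17 == j:
        raise ValueError(23)
    for weight in m:
        m = 7 * (h % h)
        if h < m:
            break
    j += 18
    for h in m:
        record(3)
        m = h - 0
    for h in m:
        m = 10
    return j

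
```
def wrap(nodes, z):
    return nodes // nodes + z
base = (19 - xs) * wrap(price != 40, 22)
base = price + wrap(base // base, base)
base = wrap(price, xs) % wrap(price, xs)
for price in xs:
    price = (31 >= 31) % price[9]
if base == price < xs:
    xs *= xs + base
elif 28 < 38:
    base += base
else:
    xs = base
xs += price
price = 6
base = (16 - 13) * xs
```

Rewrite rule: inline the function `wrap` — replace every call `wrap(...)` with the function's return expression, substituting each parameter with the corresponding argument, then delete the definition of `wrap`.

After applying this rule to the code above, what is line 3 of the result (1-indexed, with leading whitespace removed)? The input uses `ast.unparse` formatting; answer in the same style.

Transformed code:
base = (19 - xs) * ((price != 40) // (price != 40) + 22)
base = price + (base // base // (base // base) + base)
base = (price // price + xs) % (price // price + xs)
for price in xs:
    price = (31 >= 31) % price[9]
if base == price < xs:
    xs *= xs + base
elif 28 < 38:
    base += base
else:
    xs = base
xs += price
price = 6
base = (16 - 13) * xs

base = (price // price + xs) % (price // price + xs)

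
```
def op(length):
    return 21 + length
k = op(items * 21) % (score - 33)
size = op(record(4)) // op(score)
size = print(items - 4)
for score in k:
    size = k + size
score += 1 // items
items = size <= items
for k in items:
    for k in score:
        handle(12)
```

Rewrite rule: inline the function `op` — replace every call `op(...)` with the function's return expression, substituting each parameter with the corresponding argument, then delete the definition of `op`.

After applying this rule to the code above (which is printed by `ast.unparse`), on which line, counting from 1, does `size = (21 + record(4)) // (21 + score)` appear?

Transformed code:
k = (21 + items * 21) % (score - 33)
size = (21 + record(4)) // (21 + score)
size = print(items - 4)
for score in k:
    size = k + size
score += 1 // items
items = size <= items
for k in items:
    for k in score:
        handle(12)

2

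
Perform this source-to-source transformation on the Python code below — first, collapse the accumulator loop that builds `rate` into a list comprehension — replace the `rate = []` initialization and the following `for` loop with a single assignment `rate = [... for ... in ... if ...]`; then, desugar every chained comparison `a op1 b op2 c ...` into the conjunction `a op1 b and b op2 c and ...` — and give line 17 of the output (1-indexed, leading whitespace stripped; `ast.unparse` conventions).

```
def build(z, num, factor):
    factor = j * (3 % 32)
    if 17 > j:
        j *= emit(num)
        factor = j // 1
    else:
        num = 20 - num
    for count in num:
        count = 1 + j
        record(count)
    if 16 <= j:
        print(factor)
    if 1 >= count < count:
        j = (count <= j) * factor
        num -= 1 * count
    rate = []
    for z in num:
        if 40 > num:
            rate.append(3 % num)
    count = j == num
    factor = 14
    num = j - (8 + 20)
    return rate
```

count = j == num

Transformed code:
def build(z, num, factor):
    factor = j * (3 % 32)
    if 17 > j:
        j *= emit(num)
        factor = j // 1
    else:
        num = 20 - num
    for count in num:
        count = 1 + j
        record(count)
    if 16 <= j:
        print(factor)
    if 1 >= count and count < count:
        j = (count <= j) * factor
        num -= 1 * count
    rate = [3 % num for z in num if 40 > num]
    count = j == num
    factor = 14
    num = j - (8 + 20)
    return rate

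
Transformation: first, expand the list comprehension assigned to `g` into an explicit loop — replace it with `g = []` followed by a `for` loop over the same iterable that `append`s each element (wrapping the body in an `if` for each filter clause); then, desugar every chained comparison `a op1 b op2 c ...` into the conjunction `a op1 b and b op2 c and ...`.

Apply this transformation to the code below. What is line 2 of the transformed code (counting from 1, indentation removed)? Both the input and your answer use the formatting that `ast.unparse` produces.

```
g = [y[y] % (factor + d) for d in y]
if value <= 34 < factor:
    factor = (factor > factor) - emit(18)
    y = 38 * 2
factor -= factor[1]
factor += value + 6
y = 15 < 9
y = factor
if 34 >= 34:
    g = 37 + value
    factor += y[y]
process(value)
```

Transformed code:
g = []
for d in y:
    g.append(y[y] % (factor + d))
if value <= 34 and 34 < factor:
    factor = (factor > factor) - emit(18)
    y = 38 * 2
factor -= factor[1]
factor += value + 6
y = 15 < 9
y = factor
if 34 >= 34:
    g = 37 + value
    factor += y[y]
process(value)

for d in y:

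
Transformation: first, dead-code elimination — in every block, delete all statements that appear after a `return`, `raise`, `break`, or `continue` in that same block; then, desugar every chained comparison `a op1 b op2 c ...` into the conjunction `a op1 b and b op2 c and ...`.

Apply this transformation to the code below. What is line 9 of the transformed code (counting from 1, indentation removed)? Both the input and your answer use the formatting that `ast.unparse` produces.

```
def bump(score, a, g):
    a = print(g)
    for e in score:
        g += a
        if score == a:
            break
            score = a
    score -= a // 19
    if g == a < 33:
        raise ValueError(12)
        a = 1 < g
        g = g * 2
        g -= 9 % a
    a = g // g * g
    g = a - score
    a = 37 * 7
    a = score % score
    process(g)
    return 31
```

Transformed code:
def bump(score, a, g):
    a = print(g)
    for e in score:
        g += a
        if score == a:
            break
    score -= a // 19
    if g == a and a < 33:
        raise ValueError(12)
    a = g // g * g
    g = a - score
    a = 37 * 7
    a = score % score
    process(g)
    return 31

raise ValueError(12)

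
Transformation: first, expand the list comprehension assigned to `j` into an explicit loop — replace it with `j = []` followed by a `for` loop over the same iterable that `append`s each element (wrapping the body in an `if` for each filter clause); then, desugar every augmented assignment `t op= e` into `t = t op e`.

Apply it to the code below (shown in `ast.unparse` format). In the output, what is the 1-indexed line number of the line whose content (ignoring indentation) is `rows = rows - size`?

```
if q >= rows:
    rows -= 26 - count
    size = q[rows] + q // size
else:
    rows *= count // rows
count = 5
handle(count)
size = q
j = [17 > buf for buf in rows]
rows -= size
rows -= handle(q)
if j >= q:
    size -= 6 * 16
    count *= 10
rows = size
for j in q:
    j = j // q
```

12

Transformed code:
if q >= rows:
    rows = rows - (26 - count)
    size = q[rows] + q // size
else:
    rows = rows * (count // rows)
count = 5
handle(count)
size = q
j = []
for buf in rows:
    j.append(17 > buf)
rows = rows - size
rows = rows - handle(q)
if j >= q:
    size = size - 6 * 16
    count = count * 10
rows = size
for j in q:
    j = j // q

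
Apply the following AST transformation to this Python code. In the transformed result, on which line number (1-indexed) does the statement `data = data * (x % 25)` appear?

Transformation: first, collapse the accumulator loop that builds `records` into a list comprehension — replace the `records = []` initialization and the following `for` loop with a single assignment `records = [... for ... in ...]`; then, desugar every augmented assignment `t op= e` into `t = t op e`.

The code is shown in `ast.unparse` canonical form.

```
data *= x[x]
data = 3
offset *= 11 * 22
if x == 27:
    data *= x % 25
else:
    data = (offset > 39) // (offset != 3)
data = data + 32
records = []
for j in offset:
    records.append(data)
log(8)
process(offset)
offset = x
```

5

Transformed code:
data = data * x[x]
data = 3
offset = offset * (11 * 22)
if x == 27:
    data = data * (x % 25)
else:
    data = (offset > 39) // (offset != 3)
data = data + 32
records = [data for j in offset]
log(8)
process(offset)
offset = x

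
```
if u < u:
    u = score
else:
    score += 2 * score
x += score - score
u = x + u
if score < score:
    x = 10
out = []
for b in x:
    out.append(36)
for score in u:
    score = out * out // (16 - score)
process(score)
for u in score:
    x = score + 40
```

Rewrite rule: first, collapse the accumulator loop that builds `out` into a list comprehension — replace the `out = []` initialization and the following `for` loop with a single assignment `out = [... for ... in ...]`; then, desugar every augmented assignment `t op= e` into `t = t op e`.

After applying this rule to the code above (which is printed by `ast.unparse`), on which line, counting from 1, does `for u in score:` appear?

13

Transformed code:
if u < u:
    u = score
else:
    score = score + 2 * score
x = x + (score - score)
u = x + u
if score < score:
    x = 10
out = [36 for b in x]
for score in u:
    score = out * out // (16 - score)
process(score)
for u in score:
    x = score + 40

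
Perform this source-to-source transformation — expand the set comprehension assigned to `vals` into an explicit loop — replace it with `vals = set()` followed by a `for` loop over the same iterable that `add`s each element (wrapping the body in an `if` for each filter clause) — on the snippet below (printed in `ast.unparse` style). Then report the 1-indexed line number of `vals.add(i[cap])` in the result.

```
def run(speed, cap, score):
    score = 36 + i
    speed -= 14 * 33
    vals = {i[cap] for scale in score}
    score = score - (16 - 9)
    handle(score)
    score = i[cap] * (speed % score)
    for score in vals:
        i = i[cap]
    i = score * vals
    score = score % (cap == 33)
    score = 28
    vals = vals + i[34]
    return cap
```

6

Transformed code:
def run(speed, cap, score):
    score = 36 + i
    speed -= 14 * 33
    vals = set()
    for scale in score:
        vals.add(i[cap])
    score = score - (16 - 9)
    handle(score)
    score = i[cap] * (speed % score)
    for score in vals:
        i = i[cap]
    i = score * vals
    score = score % (cap == 33)
    score = 28
    vals = vals + i[34]
    return cap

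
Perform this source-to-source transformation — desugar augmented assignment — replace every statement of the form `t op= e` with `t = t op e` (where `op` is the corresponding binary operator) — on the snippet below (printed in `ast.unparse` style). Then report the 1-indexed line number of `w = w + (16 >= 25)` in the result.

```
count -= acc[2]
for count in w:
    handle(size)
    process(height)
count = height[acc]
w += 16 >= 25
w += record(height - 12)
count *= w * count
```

6

Transformed code:
count = count - acc[2]
for count in w:
    handle(size)
    process(height)
count = height[acc]
w = w + (16 >= 25)
w = w + record(height - 12)
count = count * (w * count)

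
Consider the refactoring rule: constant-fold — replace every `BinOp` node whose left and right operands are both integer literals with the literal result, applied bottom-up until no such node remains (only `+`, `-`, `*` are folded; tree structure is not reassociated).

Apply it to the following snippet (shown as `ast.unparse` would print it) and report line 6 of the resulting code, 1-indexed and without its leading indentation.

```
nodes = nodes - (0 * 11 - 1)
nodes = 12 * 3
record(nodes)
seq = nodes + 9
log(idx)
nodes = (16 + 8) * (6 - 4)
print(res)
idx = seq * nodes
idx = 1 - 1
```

nodes = 48

Transformed code:
nodes = nodes - -1
nodes = 36
record(nodes)
seq = nodes + 9
log(idx)
nodes = 48
print(res)
idx = seq * nodes
idx = 0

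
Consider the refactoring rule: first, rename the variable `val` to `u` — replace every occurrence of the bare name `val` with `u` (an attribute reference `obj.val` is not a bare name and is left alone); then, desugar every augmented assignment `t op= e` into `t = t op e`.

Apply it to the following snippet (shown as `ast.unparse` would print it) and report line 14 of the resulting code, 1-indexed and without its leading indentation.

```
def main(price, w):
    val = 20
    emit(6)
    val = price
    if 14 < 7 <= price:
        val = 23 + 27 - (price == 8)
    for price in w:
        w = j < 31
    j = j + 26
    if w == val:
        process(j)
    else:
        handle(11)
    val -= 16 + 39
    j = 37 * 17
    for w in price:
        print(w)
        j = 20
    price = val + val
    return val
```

u = u - (16 + 39)

Transformed code:
def main(price, w):
    u = 20
    emit(6)
    u = price
    if 14 < 7 <= price:
        u = 23 + 27 - (price == 8)
    for price in w:
        w = j < 31
    j = j + 26
    if w == u:
        process(j)
    else:
        handle(11)
    u = u - (16 + 39)
    j = 37 * 17
    for w in price:
        print(w)
        j = 20
    price = u + u
    return u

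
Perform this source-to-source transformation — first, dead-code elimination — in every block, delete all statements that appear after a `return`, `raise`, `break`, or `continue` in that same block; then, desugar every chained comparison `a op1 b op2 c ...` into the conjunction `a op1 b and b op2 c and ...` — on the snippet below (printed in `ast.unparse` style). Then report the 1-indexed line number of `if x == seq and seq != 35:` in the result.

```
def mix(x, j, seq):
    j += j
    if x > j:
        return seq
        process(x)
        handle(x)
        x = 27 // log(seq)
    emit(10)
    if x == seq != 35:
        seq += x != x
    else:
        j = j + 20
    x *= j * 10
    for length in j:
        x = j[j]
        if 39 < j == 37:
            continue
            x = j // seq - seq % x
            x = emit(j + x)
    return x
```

6

Transformed code:
def mix(x, j, seq):
    j += j
    if x > j:
        return seq
    emit(10)
    if x == seq and seq != 35:
        seq += x != x
    else:
        j = j + 20
    x *= j * 10
    for length in j:
        x = j[j]
        if 39 < j and j == 37:
            continue
    return x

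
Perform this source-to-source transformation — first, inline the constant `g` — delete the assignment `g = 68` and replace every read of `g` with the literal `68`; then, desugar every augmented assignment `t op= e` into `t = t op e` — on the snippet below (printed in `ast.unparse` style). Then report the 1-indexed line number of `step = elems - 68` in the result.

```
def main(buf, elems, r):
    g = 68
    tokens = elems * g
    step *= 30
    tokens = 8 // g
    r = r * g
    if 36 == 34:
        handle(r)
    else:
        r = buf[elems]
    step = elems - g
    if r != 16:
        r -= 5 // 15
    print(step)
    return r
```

Transformed code:
def main(buf, elems, r):
    tokens = elems * 68
    step = step * 30
    tokens = 8 // 68
    r = r * 68
    if 36 == 34:
        handle(r)
    else:
        r = buf[elems]
    step = elems - 68
    if r != 16:
        r = r - 5 // 15
    print(step)
    return r

10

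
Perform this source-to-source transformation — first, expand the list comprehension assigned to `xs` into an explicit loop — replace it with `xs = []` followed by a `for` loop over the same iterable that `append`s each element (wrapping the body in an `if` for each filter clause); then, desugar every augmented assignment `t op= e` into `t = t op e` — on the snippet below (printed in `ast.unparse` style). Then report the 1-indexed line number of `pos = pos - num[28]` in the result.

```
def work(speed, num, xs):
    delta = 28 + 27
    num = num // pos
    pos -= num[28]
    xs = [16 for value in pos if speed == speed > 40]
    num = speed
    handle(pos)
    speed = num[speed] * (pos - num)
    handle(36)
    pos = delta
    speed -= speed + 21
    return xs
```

Transformed code:
def work(speed, num, xs):
    delta = 28 + 27
    num = num // pos
    pos = pos - num[28]
    xs = []
    for value in pos:
        if speed == speed > 40:
            xs.append(16)
    num = speed
    handle(pos)
    speed = num[speed] * (pos - num)
    handle(36)
    pos = delta
    speed = speed - (speed + 21)
    return xs

4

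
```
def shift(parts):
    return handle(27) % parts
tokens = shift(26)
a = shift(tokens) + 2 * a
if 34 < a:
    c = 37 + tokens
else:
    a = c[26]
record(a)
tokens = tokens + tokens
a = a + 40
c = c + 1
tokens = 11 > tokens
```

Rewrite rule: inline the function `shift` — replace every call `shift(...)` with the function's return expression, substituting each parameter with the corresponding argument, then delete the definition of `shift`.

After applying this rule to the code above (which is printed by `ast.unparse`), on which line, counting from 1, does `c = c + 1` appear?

10

Transformed code:
tokens = handle(27) % 26
a = handle(27) % tokens + 2 * a
if 34 < a:
    c = 37 + tokens
else:
    a = c[26]
record(a)
tokens = tokens + tokens
a = a + 40
c = c + 1
tokens = 11 > tokens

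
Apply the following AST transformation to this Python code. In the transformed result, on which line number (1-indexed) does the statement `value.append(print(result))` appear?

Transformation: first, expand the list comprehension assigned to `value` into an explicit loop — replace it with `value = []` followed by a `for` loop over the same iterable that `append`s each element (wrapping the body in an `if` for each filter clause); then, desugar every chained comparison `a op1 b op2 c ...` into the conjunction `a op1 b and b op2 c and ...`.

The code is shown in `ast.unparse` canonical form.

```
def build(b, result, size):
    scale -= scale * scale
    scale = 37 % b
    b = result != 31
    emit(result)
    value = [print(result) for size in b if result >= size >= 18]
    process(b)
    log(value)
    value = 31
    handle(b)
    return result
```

9

Transformed code:
def build(b, result, size):
    scale -= scale * scale
    scale = 37 % b
    b = result != 31
    emit(result)
    value = []
    for size in b:
        if result >= size and size >= 18:
            value.append(print(result))
    process(b)
    log(value)
    value = 31
    handle(b)
    return result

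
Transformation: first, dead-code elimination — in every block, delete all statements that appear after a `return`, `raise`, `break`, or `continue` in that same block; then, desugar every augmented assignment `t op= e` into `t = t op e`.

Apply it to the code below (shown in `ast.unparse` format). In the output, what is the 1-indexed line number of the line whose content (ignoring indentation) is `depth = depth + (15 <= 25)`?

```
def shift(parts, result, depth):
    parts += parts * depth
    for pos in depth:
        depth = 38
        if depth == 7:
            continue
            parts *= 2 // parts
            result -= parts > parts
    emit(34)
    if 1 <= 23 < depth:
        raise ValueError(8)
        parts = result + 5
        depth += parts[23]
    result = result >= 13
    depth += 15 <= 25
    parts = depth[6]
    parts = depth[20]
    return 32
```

Transformed code:
def shift(parts, result, depth):
    parts = parts + parts * depth
    for pos in depth:
        depth = 38
        if depth == 7:
            continue
    emit(34)
    if 1 <= 23 < depth:
        raise ValueError(8)
    result = result >= 13
    depth = depth + (15 <= 25)
    parts = depth[6]
    parts = depth[20]
    return 32

11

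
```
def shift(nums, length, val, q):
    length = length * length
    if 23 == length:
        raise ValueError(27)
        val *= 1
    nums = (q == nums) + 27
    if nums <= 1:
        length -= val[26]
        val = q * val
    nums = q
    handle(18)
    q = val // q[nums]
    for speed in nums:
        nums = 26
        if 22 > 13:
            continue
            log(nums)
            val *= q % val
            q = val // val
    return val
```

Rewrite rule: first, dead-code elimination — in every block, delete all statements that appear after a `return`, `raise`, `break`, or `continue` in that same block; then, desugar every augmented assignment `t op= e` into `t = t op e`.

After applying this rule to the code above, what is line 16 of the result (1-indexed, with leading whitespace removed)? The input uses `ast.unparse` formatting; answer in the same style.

return val

Transformed code:
def shift(nums, length, val, q):
    length = length * length
    if 23 == length:
        raise ValueError(27)
    nums = (q == nums) + 27
    if nums <= 1:
        length = length - val[26]
        val = q * val
    nums = q
    handle(18)
    q = val // q[nums]
    for speed in nums:
        nums = 26
        if 22 > 13:
            continue
    return val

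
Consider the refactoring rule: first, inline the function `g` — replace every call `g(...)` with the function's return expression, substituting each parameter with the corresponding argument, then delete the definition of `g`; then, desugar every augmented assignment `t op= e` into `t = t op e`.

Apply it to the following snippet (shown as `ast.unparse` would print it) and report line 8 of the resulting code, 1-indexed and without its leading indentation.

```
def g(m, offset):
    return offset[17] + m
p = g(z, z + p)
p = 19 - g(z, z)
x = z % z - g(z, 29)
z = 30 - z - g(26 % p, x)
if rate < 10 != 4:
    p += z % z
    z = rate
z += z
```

Transformed code:
p = (z + p)[17] + z
p = 19 - (z[17] + z)
x = z % z - (29[17] + z)
z = 30 - z - (x[17] + 26 % p)
if rate < 10 != 4:
    p = p + z % z
    z = rate
z = z + z

z = z + z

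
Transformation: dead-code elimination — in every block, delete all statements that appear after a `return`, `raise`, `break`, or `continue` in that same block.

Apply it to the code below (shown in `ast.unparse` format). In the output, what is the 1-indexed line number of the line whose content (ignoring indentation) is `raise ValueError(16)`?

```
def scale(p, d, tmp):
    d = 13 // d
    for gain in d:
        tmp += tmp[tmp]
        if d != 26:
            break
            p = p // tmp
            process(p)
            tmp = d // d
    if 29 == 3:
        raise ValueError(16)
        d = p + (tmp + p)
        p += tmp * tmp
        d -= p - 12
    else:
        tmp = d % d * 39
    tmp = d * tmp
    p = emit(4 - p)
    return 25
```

Transformed code:
def scale(p, d, tmp):
    d = 13 // d
    for gain in d:
        tmp += tmp[tmp]
        if d != 26:
            break
    if 29 == 3:
        raise ValueError(16)
    else:
        tmp = d % d * 39
    tmp = d * tmp
    p = emit(4 - p)
    return 25

8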